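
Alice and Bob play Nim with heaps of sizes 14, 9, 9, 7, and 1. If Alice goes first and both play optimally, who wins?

In binary:
  1110  (14)
  1001  (9)
  1001  (9)
  0111  (7)
  0001  (1)
  ----
  1000  (8)
The nim-sum is 8 ≠ 0, so this is an N-position: the player to move can win; Alice has a winning move.

Alice wins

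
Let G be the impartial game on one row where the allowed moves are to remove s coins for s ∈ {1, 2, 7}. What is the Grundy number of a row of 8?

Compute g(0), g(1), … for moves {1, 2, 7}:
g(0) = mex{} = 0
g(1) = mex{0} = 1
g(2) = mex{0,1} = 2
g(3) = mex{1,2} = 0
g(4) = mex{0,2} = 1
g(5) = mex{0,1} = 2
g(6) = mex{1,2} = 0
g(7) = mex{0,2} = 1
g(8) = mex{0,1} = 2
So g(8) = 2.

2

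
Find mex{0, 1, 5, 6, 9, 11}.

2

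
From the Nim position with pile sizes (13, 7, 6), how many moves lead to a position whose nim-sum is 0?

Bitwise XOR of the heap sizes:
  1101  (13)
  0111  (7)
  0110  (6)
  ----
  1100  (12)
The overall nim-sum is X = 12. A pile of size p has a winning move iff p XOR X < p (reduce it to p XOR X).
  13: 13 XOR 12 = 1 < 13 — winning move (to 1).
  7: 7 XOR 12 = 11 ≥ 7 — no move.
  6: 6 XOR 12 = 10 ≥ 6 — no move.
That gives 1 winning move.

1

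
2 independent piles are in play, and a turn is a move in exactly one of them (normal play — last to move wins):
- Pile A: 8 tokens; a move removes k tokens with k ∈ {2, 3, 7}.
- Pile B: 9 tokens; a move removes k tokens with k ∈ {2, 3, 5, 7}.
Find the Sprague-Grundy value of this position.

Grundy values for pile A (subtraction set {2, 3, 7}):
k:     0  1  2  3  4  5  6  7  8
g(k):  0  0  1  1  2  0  0  1  1
So g(8) = 1.
Build the Grundy sequence for pile B with g(k) = mex{g(k−s) : s ∈ {2, 3, 5, 7}, s ≤ k}:
k:     0  1  2  3  4  5  6  7  8  9
g(k):  0  0  1  1  2  2  3  3  4  0
So g(9) = 0.
The value of a disjunctive sum is the nim-sum of the parts.
Combined value = 1 ⊕ 0 = 1.

1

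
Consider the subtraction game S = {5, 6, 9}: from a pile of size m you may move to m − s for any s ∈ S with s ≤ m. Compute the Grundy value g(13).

2

Build the Grundy sequence with g(k) = mex{g(k−s) : s ∈ {5, 6, 9}, s ≤ k}:
k:     0  1  2  3  4  5  6  7  8  9 10 11 12 13
g(k):  0  0  0  0  0  1  1  1  1  1  2  2  2  2
So g(13) = 2.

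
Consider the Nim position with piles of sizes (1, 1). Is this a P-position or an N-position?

P-position

Bitwise XOR of the heap sizes:
  1  (1)
  1  (1)
  -
  0  (0)
The nim-sum is 0, so this is a P-position: the player to move is in a losing position under optimal play.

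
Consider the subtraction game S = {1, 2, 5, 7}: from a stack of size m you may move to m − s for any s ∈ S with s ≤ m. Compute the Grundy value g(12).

Compute g(0), g(1), … for moves {1, 2, 5, 7}:
g(0) = mex{} = 0
g(1) = mex{0} = 1
g(2) = mex{0,1} = 2
g(3) = mex{1,2} = 0
g(4) = mex{0,2} = 1
g(5) = mex{0,1} = 2
g(6) = mex{1,2} = 0
g(7) = mex{0,2} = 1
g(8) = mex{0,1} = 2
g(9) = mex{1,2} = 0
g(10) = mex{0,2} = 1
g(11) = mex{0,1} = 2
g(12) = mex{1,2} = 0
So g(12) = 0.

0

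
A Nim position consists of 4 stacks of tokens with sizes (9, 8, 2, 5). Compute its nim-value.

6

Write each in binary and XOR column by column:
  1001  (9)
  1000  (8)
  0010  (2)
  0101  (5)
  ----
  0110  (6)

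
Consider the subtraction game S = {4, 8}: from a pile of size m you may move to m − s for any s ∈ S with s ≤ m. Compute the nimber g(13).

Build the Grundy sequence with g(k) = mex{g(k−s) : s ∈ {4, 8}, s ≤ k}:
g(0) = mex{} = 0
g(1) = mex{} = 0
g(2) = mex{} = 0
g(3) = mex{} = 0
g(4) = mex{0} = 1
g(5) = mex{0} = 1
g(6) = mex{0} = 1
g(7) = mex{0} = 1
g(8) = mex{0,1} = 2
g(9) = mex{0,1} = 2
g(10) = mex{0,1} = 2
g(11) = mex{0,1} = 2
g(12) = mex{1,2} = 0
g(13) = mex{1,2} = 0
So g(13) = 0.

0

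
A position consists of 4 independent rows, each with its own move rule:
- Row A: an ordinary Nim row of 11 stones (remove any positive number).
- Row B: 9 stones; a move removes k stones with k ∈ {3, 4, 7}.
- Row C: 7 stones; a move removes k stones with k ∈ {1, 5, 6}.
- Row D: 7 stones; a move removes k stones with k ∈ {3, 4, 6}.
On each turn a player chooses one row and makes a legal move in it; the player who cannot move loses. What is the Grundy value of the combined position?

9

Row A is a plain Nim row of size 11, so its Grundy value is 11.
Build the Grundy sequence for row B with g(k) = mex{g(k−s) : s ∈ {3, 4, 7}, s ≤ k}:
g(0) = mex{} = 0
g(1) = mex{} = 0
g(2) = mex{} = 0
g(3) = mex{0} = 1
g(4) = mex{0} = 1
g(5) = mex{0} = 1
g(6) = mex{0,1} = 2
g(7) = mex{0,1} = 2
g(8) = mex{0,1} = 2
g(9) = mex{0,1,2} = 3
So g(9) = 3.
Grundy values for row C (subtraction set {1, 5, 6}):
k:     0  1  2  3  4  5  6  7
g(k):  0  1  0  1  0  1  2  3
So g(7) = 3.
For row D, compute g(0), g(1), … with moves {3, 4, 6}:
k:     0  1  2  3  4  5  6  7
g(k):  0  0  0  1  1  1  2  2
So g(7) = 2.
The value of a disjunctive sum is the nim-sum of the parts.
Combined value = 11 XOR 3 XOR 3 XOR 2 = 9.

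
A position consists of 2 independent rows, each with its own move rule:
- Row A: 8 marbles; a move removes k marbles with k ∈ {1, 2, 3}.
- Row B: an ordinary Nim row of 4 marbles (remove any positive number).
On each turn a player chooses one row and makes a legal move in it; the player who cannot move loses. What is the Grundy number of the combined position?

Grundy values for row A (subtraction set {1, 2, 3}):
g(0) = mex{} = 0
g(1) = mex{0} = 1
g(2) = mex{0,1} = 2
g(3) = mex{0,1,2} = 3
g(4) = mex{1,2,3} = 0
g(5) = mex{0,2,3} = 1
g(6) = mex{0,1,3} = 2
g(7) = mex{0,1,2} = 3
g(8) = mex{1,2,3} = 0
So g(8) = 0.
Row B is a plain Nim row of size 4, so its Grundy value is 4.
The value of a disjunctive sum is the nim-sum of the parts.
Combined value = 0 XOR 4 = 4.

4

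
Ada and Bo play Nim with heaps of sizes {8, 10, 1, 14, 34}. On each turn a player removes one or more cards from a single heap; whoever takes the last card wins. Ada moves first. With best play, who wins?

Ada wins

Nim-sum: 8 ^ 10 ^ 1 ^ 14 ^ 34 = 47.
The nim-sum is 47 ≠ 0, so this is an N-position: the player to move can win; Ada has a winning move.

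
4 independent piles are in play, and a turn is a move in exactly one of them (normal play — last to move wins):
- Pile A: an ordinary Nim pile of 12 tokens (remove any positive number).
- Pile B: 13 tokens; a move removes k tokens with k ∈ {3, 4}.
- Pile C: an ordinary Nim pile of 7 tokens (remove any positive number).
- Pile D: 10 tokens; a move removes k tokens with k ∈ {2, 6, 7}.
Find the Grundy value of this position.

Pile A is a plain Nim pile of size 12, so its Grundy value is 12.
Grundy values for pile B (subtraction set {3, 4}):
g(0) = mex{} = 0
g(1) = mex{} = 0
g(2) = mex{} = 0
g(3) = mex{0} = 1
g(4) = mex{0} = 1
g(5) = mex{0} = 1
g(6) = mex{0,1} = 2
g(7) = mex{1} = 0
g(8) = mex{1} = 0
g(9) = mex{1,2} = 0
g(10) = mex{0,2} = 1
g(11) = mex{0} = 1
g(12) = mex{0} = 1
g(13) = mex{0,1} = 2
So g(13) = 2.
Pile C is a plain Nim pile of size 7, so its Grundy value is 7.
Grundy values for pile D (subtraction set {2, 6, 7}):
k:     0  1  2  3  4  5  6  7  8  9 10
g(k):  0  0  1  1  0  0  1  1  2  0  3
So g(10) = 3.
The value of a disjunctive sum is the nim-sum of the parts.
Combined value = 12 ⊕ 2 ⊕ 7 ⊕ 3 = 10.

10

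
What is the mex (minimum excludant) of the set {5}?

0

0 is not in the set, so the mex is 0.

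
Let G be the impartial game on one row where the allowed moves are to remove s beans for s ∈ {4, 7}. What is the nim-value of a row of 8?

2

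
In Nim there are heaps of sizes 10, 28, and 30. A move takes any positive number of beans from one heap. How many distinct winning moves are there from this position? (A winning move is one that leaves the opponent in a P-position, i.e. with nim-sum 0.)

Compute the nim-sum pairwise:
10 XOR 28 = 22
22 XOR 30 = 8
The overall nim-sum is X = 8. A heap of size p has a winning move iff p XOR X < p (reduce it to p XOR X).
  10: 10 XOR 8 = 2 < 10 — winning move (to 2).
  28: 28 XOR 8 = 20 < 28 — winning move (to 20).
  30: 30 XOR 8 = 22 < 30 — winning move (to 22).
That gives 3 winning moves.

3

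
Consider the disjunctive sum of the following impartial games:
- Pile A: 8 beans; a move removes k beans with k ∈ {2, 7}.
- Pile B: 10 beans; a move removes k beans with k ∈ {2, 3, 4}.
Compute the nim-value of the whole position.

0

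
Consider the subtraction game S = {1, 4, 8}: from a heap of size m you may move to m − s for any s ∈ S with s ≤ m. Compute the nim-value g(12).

Build the Grundy sequence with g(k) = mex{g(k−s) : s ∈ {1, 4, 8}, s ≤ k}:
k:     0  1  2  3  4  5  6  7  8  9 10 11 12
g(k):  0  1  0  1  2  0  1  0  1  2  3  2  0
So g(12) = 0.

0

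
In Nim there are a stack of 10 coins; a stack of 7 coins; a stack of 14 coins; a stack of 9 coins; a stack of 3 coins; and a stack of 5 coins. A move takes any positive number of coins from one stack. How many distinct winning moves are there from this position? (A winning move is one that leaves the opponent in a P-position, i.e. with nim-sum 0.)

3

Compute the nim-sum pairwise:
10 ⊕ 7 = 13
13 ⊕ 14 = 3
3 ⊕ 9 = 10
10 ⊕ 3 = 9
9 ⊕ 5 = 12
The overall nim-sum is X = 12. A stack of size p has a winning move iff p XOR X < p (reduce it to p XOR X).
  10: 10 XOR 12 = 6 < 10 — winning move (to 6).
  7: 7 XOR 12 = 11 ≥ 7 — no move.
  14: 14 XOR 12 = 2 < 14 — winning move (to 2).
  9: 9 XOR 12 = 5 < 9 — winning move (to 5).
  3: 3 XOR 12 = 15 ≥ 3 — no move.
  5: 5 XOR 12 = 9 ≥ 5 — no move.
That gives 3 winning moves.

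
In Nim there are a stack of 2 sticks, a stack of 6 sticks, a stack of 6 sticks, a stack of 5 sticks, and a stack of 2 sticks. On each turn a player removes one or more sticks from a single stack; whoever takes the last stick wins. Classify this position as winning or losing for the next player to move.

Winning position

Compute the nim-sum pairwise:
2 ^ 6 = 4
4 ^ 6 = 2
2 ^ 5 = 7
7 ^ 2 = 5
The nim-sum is 5 ≠ 0, so this is an N-position: the player to move can win.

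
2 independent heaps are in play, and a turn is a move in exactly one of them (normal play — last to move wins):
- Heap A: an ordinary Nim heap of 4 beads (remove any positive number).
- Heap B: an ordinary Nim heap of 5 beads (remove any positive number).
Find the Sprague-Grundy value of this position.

Heap A is a plain Nim heap of size 4, so its Grundy value is 4.
Heap B is a plain Nim heap of size 5, so its Grundy value is 5.
The value of a disjunctive sum is the nim-sum of the parts.
Combined value = 4 XOR 5 = 1.

1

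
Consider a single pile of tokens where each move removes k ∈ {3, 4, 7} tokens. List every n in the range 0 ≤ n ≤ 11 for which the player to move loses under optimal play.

0, 1, 2, 10, 11

Build the Grundy sequence with g(k) = mex{g(k−s) : s ∈ {3, 4, 7}, s ≤ k}:
g(0) = mex{} = 0
g(1) = mex{} = 0
g(2) = mex{} = 0
g(3) = mex{0} = 1
g(4) = mex{0} = 1
g(5) = mex{0} = 1
g(6) = mex{0,1} = 2
g(7) = mex{0,1} = 2
g(8) = mex{0,1} = 2
g(9) = mex{0,1,2} = 3
g(10) = mex{1,2} = 0
g(11) = mex{1,2} = 0
The P-positions (g = 0) in 0..11 are 0, 1, 2, 10, 11.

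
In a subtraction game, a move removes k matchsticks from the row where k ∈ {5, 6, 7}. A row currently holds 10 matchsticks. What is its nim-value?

2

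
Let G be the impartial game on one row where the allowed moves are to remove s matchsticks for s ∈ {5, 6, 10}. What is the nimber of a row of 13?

2

Grundy values for subtraction set {5, 6, 10}:
k:     0  1  2  3  4  5  6  7  8  9 10 11 12 13
g(k):  0  0  0  0  0  1  1  1  1  1  2  2  2  2
So g(13) = 2.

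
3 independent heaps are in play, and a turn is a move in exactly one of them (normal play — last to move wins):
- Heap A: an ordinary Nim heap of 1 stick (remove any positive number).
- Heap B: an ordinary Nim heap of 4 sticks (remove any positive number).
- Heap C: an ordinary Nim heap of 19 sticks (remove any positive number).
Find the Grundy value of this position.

Heap A is a plain Nim heap of size 1, so its Grundy value is 1.
Heap B is a plain Nim heap of size 4, so its Grundy value is 4.
Heap C is a plain Nim heap of size 19, so its Grundy value is 19.
The value of a disjunctive sum is the nim-sum of the parts.
Combined value = 1 ⊕ 4 ⊕ 19 = 22.

22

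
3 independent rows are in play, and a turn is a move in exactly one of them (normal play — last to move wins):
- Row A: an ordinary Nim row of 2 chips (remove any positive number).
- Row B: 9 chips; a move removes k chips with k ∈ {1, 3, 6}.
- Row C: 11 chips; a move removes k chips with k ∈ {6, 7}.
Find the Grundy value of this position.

3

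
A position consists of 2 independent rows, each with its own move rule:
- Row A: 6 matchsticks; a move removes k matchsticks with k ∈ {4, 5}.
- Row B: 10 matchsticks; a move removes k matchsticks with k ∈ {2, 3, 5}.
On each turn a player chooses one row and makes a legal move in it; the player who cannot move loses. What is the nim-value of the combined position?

0

Build the Grundy sequence for row A with g(k) = mex{g(k−s) : s ∈ {4, 5}, s ≤ k}:
g(0) = mex{} = 0
g(1) = mex{} = 0
g(2) = mex{} = 0
g(3) = mex{} = 0
g(4) = mex{0} = 1
g(5) = mex{0} = 1
g(6) = mex{0} = 1
So g(6) = 1.
For row B, compute g(0), g(1), … with moves {2, 3, 5}:
k:     0  1  2  3  4  5  6  7  8  9 10
g(k):  0  0  1  1  2  2  3  0  0  1  1
So g(10) = 1.
By the Sprague-Grundy theorem, the Grundy value of a sum of independent games is the XOR of the component values.
Combined value = 1 ⊕ 1 = 0.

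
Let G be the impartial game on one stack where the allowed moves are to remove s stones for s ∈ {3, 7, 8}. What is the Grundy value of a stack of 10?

Compute g(0), g(1), … for moves {3, 7, 8}:
k:     0  1  2  3  4  5  6  7  8  9 10
g(k):  0  0  0  1  1  1  0  2  2  1  3
So g(10) = 3.

3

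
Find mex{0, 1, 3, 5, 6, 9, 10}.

2

The values 0, 1 are all present; 2 is the first non-negative integer missing from the set.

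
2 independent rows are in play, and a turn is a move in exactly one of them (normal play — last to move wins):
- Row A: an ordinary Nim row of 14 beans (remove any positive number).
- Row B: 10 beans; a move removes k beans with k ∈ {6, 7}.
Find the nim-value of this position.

15

Row A is a plain Nim row of size 14, so its Grundy value is 14.
Grundy values for row B (subtraction set {6, 7}):
g(0) = mex{} = 0
g(1) = mex{} = 0
g(2) = mex{} = 0
g(3) = mex{} = 0
g(4) = mex{} = 0
g(5) = mex{} = 0
g(6) = mex{0} = 1
g(7) = mex{0} = 1
g(8) = mex{0} = 1
g(9) = mex{0} = 1
g(10) = mex{0} = 1
So g(10) = 1.
The value of a disjunctive sum is the nim-sum of the parts.
Combined value = 14 XOR 1 = 15.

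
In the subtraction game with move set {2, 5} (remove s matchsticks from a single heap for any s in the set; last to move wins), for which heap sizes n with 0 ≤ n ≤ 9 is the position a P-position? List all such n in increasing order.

Compute g(0), g(1), … for moves {2, 5}:
g(0) = mex{} = 0
g(1) = mex{} = 0
g(2) = mex{0} = 1
g(3) = mex{0} = 1
g(4) = mex{1} = 0
g(5) = mex{0,1} = 2
g(6) = mex{0} = 1
g(7) = mex{1,2} = 0
g(8) = mex{1} = 0
g(9) = mex{0} = 1
The P-positions (g = 0) in 0..9 are 0, 1, 4, 7, 8.

0, 1, 4, 7, 8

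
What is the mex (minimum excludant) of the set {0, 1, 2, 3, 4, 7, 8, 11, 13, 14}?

5

The values 0, 1, 2, 3, 4 are all present; 5 is the first non-negative integer missing from the set.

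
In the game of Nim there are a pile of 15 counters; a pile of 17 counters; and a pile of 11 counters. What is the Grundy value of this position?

21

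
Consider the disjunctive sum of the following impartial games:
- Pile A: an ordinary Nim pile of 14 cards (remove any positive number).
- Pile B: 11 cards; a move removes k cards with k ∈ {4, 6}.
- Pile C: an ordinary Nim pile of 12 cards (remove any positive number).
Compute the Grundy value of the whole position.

2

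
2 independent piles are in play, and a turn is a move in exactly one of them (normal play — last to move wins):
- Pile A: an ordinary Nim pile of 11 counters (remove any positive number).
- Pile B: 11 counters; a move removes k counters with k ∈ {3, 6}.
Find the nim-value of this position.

11

Pile A is a plain Nim pile of size 11, so its Grundy value is 11.
Grundy values for pile B (subtraction set {3, 6}):
k:     0  1  2  3  4  5  6  7  8  9 10 11
g(k):  0  0  0  1  1  1  2  2  2  0  0  0
So g(11) = 0.
By the Sprague-Grundy theorem, the Grundy value of a sum of independent games is the XOR of the component values.
Combined value = 11 ⊕ 0 = 11.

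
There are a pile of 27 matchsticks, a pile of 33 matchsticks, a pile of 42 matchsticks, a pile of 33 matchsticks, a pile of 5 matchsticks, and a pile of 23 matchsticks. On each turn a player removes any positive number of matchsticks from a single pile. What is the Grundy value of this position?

Nim-sum: 27 XOR 33 XOR 42 XOR 33 XOR 5 XOR 23 = 35.

35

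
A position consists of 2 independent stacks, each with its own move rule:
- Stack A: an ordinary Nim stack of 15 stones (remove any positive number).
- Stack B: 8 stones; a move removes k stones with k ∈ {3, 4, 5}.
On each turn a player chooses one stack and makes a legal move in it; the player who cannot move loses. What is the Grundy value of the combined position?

15

Stack A is a plain Nim stack of size 15, so its Grundy value is 15.
Grundy values for stack B (subtraction set {3, 4, 5}):
g(0) = mex{} = 0
g(1) = mex{} = 0
g(2) = mex{} = 0
g(3) = mex{0} = 1
g(4) = mex{0} = 1
g(5) = mex{0} = 1
g(6) = mex{0,1} = 2
g(7) = mex{0,1} = 2
g(8) = mex{1} = 0
So g(8) = 0.
The value of a disjunctive sum is the nim-sum of the parts.
Combined value = 15 ⊕ 0 = 15.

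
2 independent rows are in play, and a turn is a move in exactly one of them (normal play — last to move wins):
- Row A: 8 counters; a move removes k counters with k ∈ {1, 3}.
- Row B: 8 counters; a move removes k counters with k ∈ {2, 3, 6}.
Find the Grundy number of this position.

2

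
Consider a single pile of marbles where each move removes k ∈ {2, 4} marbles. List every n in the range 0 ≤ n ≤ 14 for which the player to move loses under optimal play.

0, 1, 6, 7, 12, 13

Grundy values for subtraction set {2, 4}:
g(0) = mex{} = 0
g(1) = mex{} = 0
g(2) = mex{0} = 1
g(3) = mex{0} = 1
g(4) = mex{0,1} = 2
g(5) = mex{0,1} = 2
g(6) = mex{1,2} = 0
g(7) = mex{1,2} = 0
g(8) = mex{0,2} = 1
g(9) = mex{0,2} = 1
g(10) = mex{0,1} = 2
g(11) = mex{0,1} = 2
g(12) = mex{1,2} = 0
g(13) = mex{1,2} = 0
g(14) = mex{0,2} = 1
The P-positions (g = 0) in 0..14 are 0, 1, 6, 7, 12, 13.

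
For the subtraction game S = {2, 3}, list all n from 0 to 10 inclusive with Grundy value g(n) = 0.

0, 1, 5, 6, 10

Grundy values for subtraction set {2, 3}:
k:     0  1  2  3  4  5  6  7  8  9 10
g(k):  0  0  1  1  2  0  0  1  1  2  0
The P-positions (g = 0) in 0..10 are 0, 1, 5, 6, 10.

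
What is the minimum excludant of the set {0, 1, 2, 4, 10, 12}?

The values 0, 1, 2 are all present; 3 is the first non-negative integer missing from the set.

3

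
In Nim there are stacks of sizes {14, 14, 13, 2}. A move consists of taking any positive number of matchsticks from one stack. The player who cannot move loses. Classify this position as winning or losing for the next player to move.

Winning position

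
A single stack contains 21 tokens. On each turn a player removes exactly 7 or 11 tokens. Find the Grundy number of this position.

Compute g(0), g(1), … for moves {7, 11}:
k:     0  1  2  3  4  5  6  7  8  9 10 11 12 13 14 15 16 17 18 19 20 21
g(k):  0  0  0  0  0  0  0  1  1  1  1  1  1  1  2  2  2  2  0  0  0  0
So g(21) = 0.

0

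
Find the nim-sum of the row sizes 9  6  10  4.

1

Compute the nim-sum pairwise:
9 XOR 6 = 15
15 XOR 10 = 5
5 XOR 4 = 1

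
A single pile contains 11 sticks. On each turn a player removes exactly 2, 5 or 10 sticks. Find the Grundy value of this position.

Build the Grundy sequence with g(k) = mex{g(k−s) : s ∈ {2, 5, 10}, s ≤ k}:
g(0) = mex{} = 0
g(1) = mex{} = 0
g(2) = mex{0} = 1
g(3) = mex{0} = 1
g(4) = mex{1} = 0
g(5) = mex{0,1} = 2
g(6) = mex{0} = 1
g(7) = mex{1,2} = 0
g(8) = mex{1} = 0
g(9) = mex{0} = 1
g(10) = mex{0,2} = 1
g(11) = mex{0,1} = 2
So g(11) = 2.

2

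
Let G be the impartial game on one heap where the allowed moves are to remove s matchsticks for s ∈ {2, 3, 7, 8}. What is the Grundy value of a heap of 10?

0

Grundy values for subtraction set {2, 3, 7, 8}:
g(0) = mex{} = 0
g(1) = mex{} = 0
g(2) = mex{0} = 1
g(3) = mex{0} = 1
g(4) = mex{0,1} = 2
g(5) = mex{1} = 0
g(6) = mex{1,2} = 0
g(7) = mex{0,2} = 1
g(8) = mex{0} = 1
g(9) = mex{0,1} = 2
g(10) = mex{1} = 0
So g(10) = 0.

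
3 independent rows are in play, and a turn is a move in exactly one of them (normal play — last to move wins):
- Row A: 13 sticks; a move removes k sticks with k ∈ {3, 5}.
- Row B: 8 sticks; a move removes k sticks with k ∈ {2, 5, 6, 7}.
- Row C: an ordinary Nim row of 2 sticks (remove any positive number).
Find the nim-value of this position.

For row A, compute g(0), g(1), … with moves {3, 5}:
k:     0  1  2  3  4  5  6  7  8  9 10 11 12 13
g(k):  0  0  0  1  1  1  2  2  0  0  0  1  1  1
So g(13) = 1.
Grundy values for row B (subtraction set {2, 5, 6, 7}):
k:     0  1  2  3  4  5  6  7  8
g(k):  0  0  1  1  0  2  1  3  2
So g(8) = 2.
Row C is a plain Nim row of size 2, so its Grundy value is 2.
The value of a disjunctive sum is the nim-sum of the parts.
Combined value = 1 ⊕ 2 ⊕ 2 = 1.

1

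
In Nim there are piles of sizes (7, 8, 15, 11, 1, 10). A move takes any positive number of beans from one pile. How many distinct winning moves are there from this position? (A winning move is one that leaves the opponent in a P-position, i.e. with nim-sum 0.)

Compute the nim-sum pairwise:
7 ^ 8 = 15
15 ^ 15 = 0
0 ^ 11 = 11
11 ^ 1 = 10
10 ^ 10 = 0
The nim-sum is already 0, so every move leaves a nonzero nim-sum — there are no winning moves.

0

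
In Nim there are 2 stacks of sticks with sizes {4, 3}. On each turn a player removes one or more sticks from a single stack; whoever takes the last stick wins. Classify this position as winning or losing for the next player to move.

Winning position

Write each in binary and XOR column by column:
  100  (4)
  011  (3)
  ---
  111  (7)
The nim-sum is 7 ≠ 0, so this is an N-position: the player to move can win.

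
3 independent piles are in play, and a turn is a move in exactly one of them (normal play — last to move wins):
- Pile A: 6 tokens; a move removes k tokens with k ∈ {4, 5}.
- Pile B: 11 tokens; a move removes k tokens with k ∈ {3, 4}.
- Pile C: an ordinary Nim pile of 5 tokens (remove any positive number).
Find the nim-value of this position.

5

Build the Grundy sequence for pile A with g(k) = mex{g(k−s) : s ∈ {4, 5}, s ≤ k}:
g(0) = mex{} = 0
g(1) = mex{} = 0
g(2) = mex{} = 0
g(3) = mex{} = 0
g(4) = mex{0} = 1
g(5) = mex{0} = 1
g(6) = mex{0} = 1
So g(6) = 1.
For pile B, compute g(0), g(1), … with moves {3, 4}:
g(0) = mex{} = 0
g(1) = mex{} = 0
g(2) = mex{} = 0
g(3) = mex{0} = 1
g(4) = mex{0} = 1
g(5) = mex{0} = 1
g(6) = mex{0,1} = 2
g(7) = mex{1} = 0
g(8) = mex{1} = 0
g(9) = mex{1,2} = 0
g(10) = mex{0,2} = 1
g(11) = mex{0} = 1
So g(11) = 1.
Pile C is a plain Nim pile of size 5, so its Grundy value is 5.
By the Sprague-Grundy theorem, the Grundy value of a sum of independent games is the XOR of the component values.
Combined value = 1 XOR 1 XOR 5 = 5.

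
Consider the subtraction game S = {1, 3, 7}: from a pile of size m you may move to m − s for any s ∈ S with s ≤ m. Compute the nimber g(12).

Compute g(0), g(1), … for moves {1, 3, 7}:
k:     0  1  2  3  4  5  6  7  8  9 10 11 12
g(k):  0  1  0  1  0  1  0  1  0  1  0  1  0
So g(12) = 0.

0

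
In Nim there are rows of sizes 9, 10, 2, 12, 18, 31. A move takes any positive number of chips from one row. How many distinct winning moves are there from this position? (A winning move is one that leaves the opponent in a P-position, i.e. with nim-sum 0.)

0

Nim-sum: 9 ^ 10 ^ 2 ^ 12 ^ 18 ^ 31 = 0.
The nim-sum is already 0, so every move leaves a nonzero nim-sum — there are no winning moves.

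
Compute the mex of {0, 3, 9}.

1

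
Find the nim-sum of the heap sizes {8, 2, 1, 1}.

10

Nim-sum: 8 XOR 2 XOR 1 XOR 1 = 10.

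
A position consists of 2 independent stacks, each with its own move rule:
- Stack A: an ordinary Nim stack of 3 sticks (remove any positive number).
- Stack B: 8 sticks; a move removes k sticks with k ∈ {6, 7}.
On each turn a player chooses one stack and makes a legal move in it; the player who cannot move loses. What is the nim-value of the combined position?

2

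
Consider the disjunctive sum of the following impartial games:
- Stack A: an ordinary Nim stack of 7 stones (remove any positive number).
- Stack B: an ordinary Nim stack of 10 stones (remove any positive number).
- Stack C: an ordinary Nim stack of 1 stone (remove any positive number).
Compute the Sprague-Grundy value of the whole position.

Stack A is a plain Nim stack of size 7, so its Grundy value is 7.
Stack B is a plain Nim stack of size 10, so its Grundy value is 10.
Stack C is a plain Nim stack of size 1, so its Grundy value is 1.
The value of a disjunctive sum is the nim-sum of the parts.
Combined value = 7 XOR 10 XOR 1 = 12.

12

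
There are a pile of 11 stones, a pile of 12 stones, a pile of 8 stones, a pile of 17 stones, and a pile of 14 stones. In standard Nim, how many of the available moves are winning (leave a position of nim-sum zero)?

1

In binary:
  01011  (11)
  01100  (12)
  01000  (8)
  10001  (17)
  01110  (14)
  -----
  10000  (16)
The overall nim-sum is X = 16. A pile of size p has a winning move iff p XOR X < p (reduce it to p XOR X).
  11: 11 XOR 16 = 27 ≥ 11 — no move.
  12: 12 XOR 16 = 28 ≥ 12 — no move.
  8: 8 XOR 16 = 24 ≥ 8 — no move.
  17: 17 XOR 16 = 1 < 17 — winning move (to 1).
  14: 14 XOR 16 = 30 ≥ 14 — no move.
That gives 1 winning move.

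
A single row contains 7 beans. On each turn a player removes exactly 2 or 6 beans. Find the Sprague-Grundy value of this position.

Build the Grundy sequence with g(k) = mex{g(k−s) : s ∈ {2, 6}, s ≤ k}:
k:     0  1  2  3  4  5  6  7
g(k):  0  0  1  1  0  0  1  1
So g(7) = 1.

1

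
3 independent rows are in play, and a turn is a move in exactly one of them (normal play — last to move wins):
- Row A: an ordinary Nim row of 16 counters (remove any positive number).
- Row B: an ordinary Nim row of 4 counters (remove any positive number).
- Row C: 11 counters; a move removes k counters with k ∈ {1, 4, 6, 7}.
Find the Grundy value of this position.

21

Row A is a plain Nim row of size 16, so its Grundy value is 16.
Row B is a plain Nim row of size 4, so its Grundy value is 4.
Build the Grundy sequence for row C with g(k) = mex{g(k−s) : s ∈ {1, 4, 6, 7}, s ≤ k}:
k:     0  1  2  3  4  5  6  7  8  9 10 11
g(k):  0  1  0  1  2  0  1  2  3  2  0  1
So g(11) = 1.
By the Sprague-Grundy theorem, the Grundy value of a sum of independent games is the XOR of the component values.
Combined value = 16 XOR 4 XOR 1 = 21.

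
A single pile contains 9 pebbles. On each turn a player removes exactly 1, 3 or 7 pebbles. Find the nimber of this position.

Build the Grundy sequence with g(k) = mex{g(k−s) : s ∈ {1, 3, 7}, s ≤ k}:
k:     0  1  2  3  4  5  6  7  8  9
g(k):  0  1  0  1  0  1  0  1  0  1
So g(9) = 1.

1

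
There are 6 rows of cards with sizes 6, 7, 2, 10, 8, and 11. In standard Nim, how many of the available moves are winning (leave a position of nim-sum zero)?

3

Compute the nim-sum pairwise:
6 ^ 7 = 1
1 ^ 2 = 3
3 ^ 10 = 9
9 ^ 8 = 1
1 ^ 11 = 10
The overall nim-sum is X = 10. A row of size p has a winning move iff p XOR X < p (reduce it to p XOR X).
  6: 6 XOR 10 = 12 ≥ 6 — no move.
  7: 7 XOR 10 = 13 ≥ 7 — no move.
  2: 2 XOR 10 = 8 ≥ 2 — no move.
  10: 10 XOR 10 = 0 < 10 — winning move (to 0).
  8: 8 XOR 10 = 2 < 8 — winning move (to 2).
  11: 11 XOR 10 = 1 < 11 — winning move (to 1).
That gives 3 winning moves.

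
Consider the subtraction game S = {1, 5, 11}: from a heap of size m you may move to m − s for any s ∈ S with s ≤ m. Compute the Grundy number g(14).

Build the Grundy sequence with g(k) = mex{g(k−s) : s ∈ {1, 5, 11}, s ≤ k}:
g(0) = mex{} = 0
g(1) = mex{0} = 1
g(2) = mex{1} = 0
g(3) = mex{0} = 1
g(4) = mex{1} = 0
g(5) = mex{0} = 1
g(6) = mex{1} = 0
g(7) = mex{0} = 1
g(8) = mex{1} = 0
g(9) = mex{0} = 1
g(10) = mex{1} = 0
g(11) = mex{0} = 1
g(12) = mex{1} = 0
g(13) = mex{0} = 1
g(14) = mex{1} = 0
So g(14) = 0.

0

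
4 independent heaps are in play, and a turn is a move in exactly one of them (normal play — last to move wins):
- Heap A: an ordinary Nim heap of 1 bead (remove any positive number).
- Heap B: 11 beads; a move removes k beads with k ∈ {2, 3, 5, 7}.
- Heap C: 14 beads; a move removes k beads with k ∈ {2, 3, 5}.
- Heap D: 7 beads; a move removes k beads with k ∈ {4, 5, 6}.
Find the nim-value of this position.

Heap A is a plain Nim heap of size 1, so its Grundy value is 1.
For heap B, compute g(0), g(1), … with moves {2, 3, 5, 7}:
g(0) = mex{} = 0
g(1) = mex{} = 0
g(2) = mex{0} = 1
g(3) = mex{0} = 1
g(4) = mex{0,1} = 2
g(5) = mex{0,1} = 2
g(6) = mex{0,1,2} = 3
g(7) = mex{0,1,2} = 3
g(8) = mex{0,1,2,3} = 4
g(9) = mex{1,2,3} = 0
g(10) = mex{1,2,3,4} = 0
g(11) = mex{0,2,3,4} = 1
So g(11) = 1.
For heap C, compute g(0), g(1), … with moves {2, 3, 5}:
g(0) = mex{} = 0
g(1) = mex{} = 0
g(2) = mex{0} = 1
g(3) = mex{0} = 1
g(4) = mex{0,1} = 2
g(5) = mex{0,1} = 2
g(6) = mex{0,1,2} = 3
g(7) = mex{1,2} = 0
g(8) = mex{1,2,3} = 0
g(9) = mex{0,2,3} = 1
g(10) = mex{0,2} = 1
g(11) = mex{0,1,3} = 2
g(12) = mex{0,1} = 2
g(13) = mex{0,1,2} = 3
g(14) = mex{1,2} = 0
So g(14) = 0.
For heap D, compute g(0), g(1), … with moves {4, 5, 6}:
k:     0  1  2  3  4  5  6  7
g(k):  0  0  0  0  1  1  1  1
So g(7) = 1.
By the Sprague-Grundy theorem, the Grundy value of a sum of independent games is the XOR of the component values.
Combined value = 1 ⊕ 1 ⊕ 0 ⊕ 1 = 1.

1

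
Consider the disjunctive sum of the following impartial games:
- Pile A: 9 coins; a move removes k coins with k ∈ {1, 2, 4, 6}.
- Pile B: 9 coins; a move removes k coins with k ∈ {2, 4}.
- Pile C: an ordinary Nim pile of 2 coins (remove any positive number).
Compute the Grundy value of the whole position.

Build the Grundy sequence for pile A with g(k) = mex{g(k−s) : s ∈ {1, 2, 4, 6}, s ≤ k}:
g(0) = mex{} = 0
g(1) = mex{0} = 1
g(2) = mex{0,1} = 2
g(3) = mex{1,2} = 0
g(4) = mex{0,2} = 1
g(5) = mex{0,1} = 2
g(6) = mex{0,1,2} = 3
g(7) = mex{0,1,2,3} = 4
g(8) = mex{1,2,3,4} = 0
g(9) = mex{0,2,4} = 1
So g(9) = 1.
For pile B, compute g(0), g(1), … with moves {2, 4}:
g(0) = mex{} = 0
g(1) = mex{} = 0
g(2) = mex{0} = 1
g(3) = mex{0} = 1
g(4) = mex{0,1} = 2
g(5) = mex{0,1} = 2
g(6) = mex{1,2} = 0
g(7) = mex{1,2} = 0
g(8) = mex{0,2} = 1
g(9) = mex{0,2} = 1
So g(9) = 1.
Pile C is a plain Nim pile of size 2, so its Grundy value is 2.
The value of a disjunctive sum is the nim-sum of the parts.
Combined value = 1 XOR 1 XOR 2 = 2.

2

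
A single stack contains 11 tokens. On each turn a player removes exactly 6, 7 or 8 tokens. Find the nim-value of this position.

1

Build the Grundy sequence with g(k) = mex{g(k−s) : s ∈ {6, 7, 8}, s ≤ k}:
k:     0  1  2  3  4  5  6  7  8  9 10 11
g(k):  0  0  0  0  0  0  1  1  1  1  1  1
So g(11) = 1.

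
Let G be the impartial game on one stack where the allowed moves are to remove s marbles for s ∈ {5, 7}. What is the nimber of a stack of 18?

1

Compute g(0), g(1), … for moves {5, 7}:
k:     0  1  2  3  4  5  6  7  8  9 10 11 12 13 14 15 16 17 18
g(k):  0  0  0  0  0  1  1  1  1  1  2  2  0  0  0  0  0  1  1
So g(18) = 1.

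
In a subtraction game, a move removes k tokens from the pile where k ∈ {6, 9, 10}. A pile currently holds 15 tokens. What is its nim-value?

2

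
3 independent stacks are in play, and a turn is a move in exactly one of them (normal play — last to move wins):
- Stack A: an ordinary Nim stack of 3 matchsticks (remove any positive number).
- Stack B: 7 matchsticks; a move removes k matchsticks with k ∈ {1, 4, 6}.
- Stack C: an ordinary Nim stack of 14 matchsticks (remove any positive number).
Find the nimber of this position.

13

Stack A is a plain Nim stack of size 3, so its Grundy value is 3.
Grundy values for stack B (subtraction set {1, 4, 6}):
g(0) = mex{} = 0
g(1) = mex{0} = 1
g(2) = mex{1} = 0
g(3) = mex{0} = 1
g(4) = mex{0,1} = 2
g(5) = mex{1,2} = 0
g(6) = mex{0} = 1
g(7) = mex{1} = 0
So g(7) = 0.
Stack C is a plain Nim stack of size 14, so its Grundy value is 14.
By the Sprague-Grundy theorem, the Grundy value of a sum of independent games is the XOR of the component values.
Combined value = 3 XOR 0 XOR 14 = 13.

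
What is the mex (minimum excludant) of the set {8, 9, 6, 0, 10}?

1

0 is in the set but 1 is not, so the mex is 1.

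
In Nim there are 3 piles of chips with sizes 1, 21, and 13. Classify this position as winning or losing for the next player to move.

In binary:
  00001  (1)
  10101  (21)
  01101  (13)
  -----
  11001  (25)
The nim-sum is 25 ≠ 0, so this is an N-position: the player to move can win.

Winning position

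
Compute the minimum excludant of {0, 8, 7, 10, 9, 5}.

0 is in the set but 1 is not, so the mex is 1.

1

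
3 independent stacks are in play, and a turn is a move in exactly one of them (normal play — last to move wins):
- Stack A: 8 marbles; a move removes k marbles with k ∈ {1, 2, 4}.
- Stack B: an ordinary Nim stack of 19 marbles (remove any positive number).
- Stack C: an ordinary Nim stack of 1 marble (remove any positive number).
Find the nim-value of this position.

16

Build the Grundy sequence for stack A with g(k) = mex{g(k−s) : s ∈ {1, 2, 4}, s ≤ k}:
g(0) = mex{} = 0
g(1) = mex{0} = 1
g(2) = mex{0,1} = 2
g(3) = mex{1,2} = 0
g(4) = mex{0,2} = 1
g(5) = mex{0,1} = 2
g(6) = mex{1,2} = 0
g(7) = mex{0,2} = 1
g(8) = mex{0,1} = 2
So g(8) = 2.
Stack B is a plain Nim stack of size 19, so its Grundy value is 19.
Stack C is a plain Nim stack of size 1, so its Grundy value is 1.
By the Sprague-Grundy theorem, the Grundy value of a sum of independent games is the XOR of the component values.
Combined value = 2 XOR 19 XOR 1 = 16.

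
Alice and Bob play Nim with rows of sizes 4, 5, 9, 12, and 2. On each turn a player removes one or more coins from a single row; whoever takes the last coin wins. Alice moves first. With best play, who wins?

Bitwise XOR of the heap sizes:
  0100  (4)
  0101  (5)
  1001  (9)
  1100  (12)
  0010  (2)
  ----
  0110  (6)
The nim-sum is 6 ≠ 0, so this is an N-position: the player to move can win; Alice has a winning move.

Alice wins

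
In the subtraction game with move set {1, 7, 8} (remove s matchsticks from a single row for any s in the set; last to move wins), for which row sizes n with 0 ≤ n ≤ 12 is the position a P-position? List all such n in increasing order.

0, 2, 4, 6

Build the Grundy sequence with g(k) = mex{g(k−s) : s ∈ {1, 7, 8}, s ≤ k}:
g(0) = mex{} = 0
g(1) = mex{0} = 1
g(2) = mex{1} = 0
g(3) = mex{0} = 1
g(4) = mex{1} = 0
g(5) = mex{0} = 1
g(6) = mex{1} = 0
g(7) = mex{0} = 1
g(8) = mex{0,1} = 2
g(9) = mex{0,1,2} = 3
g(10) = mex{0,1,3} = 2
g(11) = mex{0,1,2} = 3
g(12) = mex{0,1,3} = 2
The P-positions (g = 0) in 0..12 are 0, 2, 4, 6.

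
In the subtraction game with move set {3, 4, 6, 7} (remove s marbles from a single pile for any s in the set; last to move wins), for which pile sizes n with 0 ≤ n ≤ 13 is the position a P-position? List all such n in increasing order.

0, 1, 2, 10, 11, 12

Build the Grundy sequence with g(k) = mex{g(k−s) : s ∈ {3, 4, 6, 7}, s ≤ k}:
g(0) = mex{} = 0
g(1) = mex{} = 0
g(2) = mex{} = 0
g(3) = mex{0} = 1
g(4) = mex{0} = 1
g(5) = mex{0} = 1
g(6) = mex{0,1} = 2
g(7) = mex{0,1} = 2
g(8) = mex{0,1} = 2
g(9) = mex{0,1,2} = 3
g(10) = mex{1,2} = 0
g(11) = mex{1,2} = 0
g(12) = mex{1,2,3} = 0
g(13) = mex{0,2,3} = 1
The P-positions (g = 0) in 0..13 are 0, 1, 2, 10, 11, 12.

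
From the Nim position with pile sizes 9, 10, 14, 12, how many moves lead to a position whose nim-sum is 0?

1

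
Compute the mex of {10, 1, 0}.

The values 0, 1 are all present; 2 is the first non-negative integer missing from the set.

2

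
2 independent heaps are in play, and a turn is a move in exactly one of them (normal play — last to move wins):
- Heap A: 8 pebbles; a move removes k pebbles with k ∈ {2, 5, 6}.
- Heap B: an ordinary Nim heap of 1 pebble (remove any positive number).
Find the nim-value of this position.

1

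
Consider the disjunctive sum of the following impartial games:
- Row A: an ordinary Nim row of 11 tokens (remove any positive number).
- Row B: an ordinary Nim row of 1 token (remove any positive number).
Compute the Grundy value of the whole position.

Row A is a plain Nim row of size 11, so its Grundy value is 11.
Row B is a plain Nim row of size 1, so its Grundy value is 1.
By the Sprague-Grundy theorem, the Grundy value of a sum of independent games is the XOR of the component values.
Combined value = 11 XOR 1 = 10.

10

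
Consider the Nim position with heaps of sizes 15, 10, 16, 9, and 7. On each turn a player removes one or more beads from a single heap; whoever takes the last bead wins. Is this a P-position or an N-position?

N-position

Nim-sum: 15 ⊕ 10 ⊕ 16 ⊕ 9 ⊕ 7 = 27.
The nim-sum is 27 ≠ 0, so this is an N-position: the player to move can win.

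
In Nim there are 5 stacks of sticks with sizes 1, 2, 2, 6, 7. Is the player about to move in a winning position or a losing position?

Losing position

Nim-sum: 1 XOR 2 XOR 2 XOR 6 XOR 7 = 0.
The nim-sum is 0, so this is a P-position: the player to move is in a losing position under optimal play.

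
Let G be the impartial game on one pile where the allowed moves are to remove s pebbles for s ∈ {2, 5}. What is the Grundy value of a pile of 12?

Compute g(0), g(1), … for moves {2, 5}:
g(0) = mex{} = 0
g(1) = mex{} = 0
g(2) = mex{0} = 1
g(3) = mex{0} = 1
g(4) = mex{1} = 0
g(5) = mex{0,1} = 2
g(6) = mex{0} = 1
g(7) = mex{1,2} = 0
g(8) = mex{1} = 0
g(9) = mex{0} = 1
g(10) = mex{0,2} = 1
g(11) = mex{1} = 0
g(12) = mex{0,1} = 2
So g(12) = 2.

2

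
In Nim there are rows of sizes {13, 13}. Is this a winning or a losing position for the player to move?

Losing position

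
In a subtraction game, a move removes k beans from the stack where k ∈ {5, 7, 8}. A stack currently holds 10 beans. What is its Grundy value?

Grundy values for subtraction set {5, 7, 8}:
k:     0  1  2  3  4  5  6  7  8  9 10
g(k):  0  0  0  0  0  1  1  1  1  1  2
So g(10) = 2.

2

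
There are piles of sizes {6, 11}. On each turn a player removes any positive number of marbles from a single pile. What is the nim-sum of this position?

13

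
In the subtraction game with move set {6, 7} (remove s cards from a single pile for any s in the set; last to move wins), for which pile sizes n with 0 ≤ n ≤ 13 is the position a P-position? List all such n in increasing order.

0, 1, 2, 3, 4, 5, 13

Build the Grundy sequence with g(k) = mex{g(k−s) : s ∈ {6, 7}, s ≤ k}:
k:     0  1  2  3  4  5  6  7  8  9 10 11 12 13
g(k):  0  0  0  0  0  0  1  1  1  1  1  1  2  0
The P-positions (g = 0) in 0..13 are 0, 1, 2, 3, 4, 5, 13.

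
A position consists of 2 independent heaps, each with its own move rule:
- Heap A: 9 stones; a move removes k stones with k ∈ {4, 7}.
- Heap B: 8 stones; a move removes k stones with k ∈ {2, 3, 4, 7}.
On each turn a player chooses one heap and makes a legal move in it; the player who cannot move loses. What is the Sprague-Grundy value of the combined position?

Grundy values for heap A (subtraction set {4, 7}):
k:     0  1  2  3  4  5  6  7  8  9
g(k):  0  0  0  0  1  1  1  1  2  2
So g(9) = 2.
For heap B, compute g(0), g(1), … with moves {2, 3, 4, 7}:
g(0) = mex{} = 0
g(1) = mex{} = 0
g(2) = mex{0} = 1
g(3) = mex{0} = 1
g(4) = mex{0,1} = 2
g(5) = mex{0,1} = 2
g(6) = mex{1,2} = 0
g(7) = mex{0,1,2} = 3
g(8) = mex{0,2} = 1
So g(8) = 1.
The value of a disjunctive sum is the nim-sum of the parts.
Combined value = 2 XOR 1 = 3.

3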